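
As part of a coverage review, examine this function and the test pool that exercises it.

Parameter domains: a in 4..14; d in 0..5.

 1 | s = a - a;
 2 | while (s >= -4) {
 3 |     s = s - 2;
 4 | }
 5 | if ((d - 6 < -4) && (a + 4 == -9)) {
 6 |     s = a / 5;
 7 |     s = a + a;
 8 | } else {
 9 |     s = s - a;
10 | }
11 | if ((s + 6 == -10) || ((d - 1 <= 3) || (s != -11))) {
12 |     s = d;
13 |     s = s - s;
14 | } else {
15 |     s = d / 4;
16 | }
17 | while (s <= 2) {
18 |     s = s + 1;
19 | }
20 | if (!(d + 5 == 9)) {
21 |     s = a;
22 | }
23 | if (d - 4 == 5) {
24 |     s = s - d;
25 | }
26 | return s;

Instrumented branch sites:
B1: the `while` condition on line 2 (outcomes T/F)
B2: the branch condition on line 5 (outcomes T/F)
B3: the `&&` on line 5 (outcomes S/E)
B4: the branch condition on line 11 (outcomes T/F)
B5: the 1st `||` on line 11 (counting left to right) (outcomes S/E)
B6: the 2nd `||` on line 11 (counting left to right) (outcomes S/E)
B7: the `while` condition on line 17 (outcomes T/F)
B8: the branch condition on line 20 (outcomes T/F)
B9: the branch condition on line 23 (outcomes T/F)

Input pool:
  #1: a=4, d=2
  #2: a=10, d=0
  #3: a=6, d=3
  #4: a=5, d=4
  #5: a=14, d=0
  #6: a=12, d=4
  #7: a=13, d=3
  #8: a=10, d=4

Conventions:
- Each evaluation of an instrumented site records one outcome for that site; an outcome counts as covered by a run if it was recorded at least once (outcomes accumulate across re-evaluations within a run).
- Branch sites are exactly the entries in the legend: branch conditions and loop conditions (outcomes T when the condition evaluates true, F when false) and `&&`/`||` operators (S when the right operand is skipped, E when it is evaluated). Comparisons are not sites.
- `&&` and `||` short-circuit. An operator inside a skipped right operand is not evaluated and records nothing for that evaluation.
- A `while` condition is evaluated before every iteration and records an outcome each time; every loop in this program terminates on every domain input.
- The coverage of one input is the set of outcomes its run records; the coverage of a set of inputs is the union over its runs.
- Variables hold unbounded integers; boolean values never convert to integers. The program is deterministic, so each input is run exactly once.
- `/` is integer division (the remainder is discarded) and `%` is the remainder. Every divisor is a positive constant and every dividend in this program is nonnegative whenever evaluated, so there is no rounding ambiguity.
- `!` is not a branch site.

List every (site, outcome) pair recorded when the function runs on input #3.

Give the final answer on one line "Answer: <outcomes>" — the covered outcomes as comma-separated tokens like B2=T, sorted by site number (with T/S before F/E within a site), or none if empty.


Running input #3 (a=6, d=3), event by event:
  B1->T, B1->T, B1->T, B1->F, B3->S, B2->F, B5->E, B6->S, B4->T, B7->T
  B7->T, B7->T, B7->F, B8->T, B9->F
collecting distinct outcomes: B1=T, B1=F, B2=F, B3=S, B4=T, B5=E, B6=S, B7=T, B7=F, B8=T, B9=F
Answer: B1=T, B1=F, B2=F, B3=S, B4=T, B5=E, B6=S, B7=T, B7=F, B8=T, B9=F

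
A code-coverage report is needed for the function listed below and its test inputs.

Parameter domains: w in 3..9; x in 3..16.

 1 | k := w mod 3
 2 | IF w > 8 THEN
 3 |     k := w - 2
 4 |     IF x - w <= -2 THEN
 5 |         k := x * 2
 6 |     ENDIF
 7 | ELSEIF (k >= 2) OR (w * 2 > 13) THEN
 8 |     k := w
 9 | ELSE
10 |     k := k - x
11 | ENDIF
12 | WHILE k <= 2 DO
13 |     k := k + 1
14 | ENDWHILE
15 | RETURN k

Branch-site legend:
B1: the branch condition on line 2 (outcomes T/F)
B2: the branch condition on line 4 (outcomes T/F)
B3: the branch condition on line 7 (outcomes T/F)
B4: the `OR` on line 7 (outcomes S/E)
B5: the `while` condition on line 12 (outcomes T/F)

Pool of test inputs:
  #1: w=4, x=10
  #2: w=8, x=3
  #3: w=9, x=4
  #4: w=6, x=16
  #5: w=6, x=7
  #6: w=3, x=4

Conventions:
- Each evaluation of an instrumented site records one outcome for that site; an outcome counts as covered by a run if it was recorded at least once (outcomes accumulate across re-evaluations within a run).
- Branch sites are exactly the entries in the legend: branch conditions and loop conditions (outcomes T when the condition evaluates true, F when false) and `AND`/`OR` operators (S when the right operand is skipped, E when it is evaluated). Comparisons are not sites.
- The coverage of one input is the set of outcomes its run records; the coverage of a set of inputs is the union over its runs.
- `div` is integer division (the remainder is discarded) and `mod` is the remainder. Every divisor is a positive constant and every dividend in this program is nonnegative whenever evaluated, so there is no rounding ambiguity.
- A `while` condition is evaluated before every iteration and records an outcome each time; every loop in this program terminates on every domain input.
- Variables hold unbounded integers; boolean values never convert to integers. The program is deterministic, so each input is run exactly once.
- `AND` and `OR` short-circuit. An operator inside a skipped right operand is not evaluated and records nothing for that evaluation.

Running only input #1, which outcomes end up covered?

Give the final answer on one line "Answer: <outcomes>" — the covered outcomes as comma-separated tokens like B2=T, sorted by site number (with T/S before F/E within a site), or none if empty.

Simulating input #1 (w=4, x=10) step by step:
  B1->F, B4->E, B3->F, B5->T, B5->T, B5->T, B5->T, B5->T, B5->T, B5->T
  B5->T, B5->T, B5->T, B5->T, B5->T, B5->F
as a set, this run covers: B1=F, B3=F, B4=E, B5=T, B5=F

Answer: B1=F, B3=F, B4=E, B5=T, B5=F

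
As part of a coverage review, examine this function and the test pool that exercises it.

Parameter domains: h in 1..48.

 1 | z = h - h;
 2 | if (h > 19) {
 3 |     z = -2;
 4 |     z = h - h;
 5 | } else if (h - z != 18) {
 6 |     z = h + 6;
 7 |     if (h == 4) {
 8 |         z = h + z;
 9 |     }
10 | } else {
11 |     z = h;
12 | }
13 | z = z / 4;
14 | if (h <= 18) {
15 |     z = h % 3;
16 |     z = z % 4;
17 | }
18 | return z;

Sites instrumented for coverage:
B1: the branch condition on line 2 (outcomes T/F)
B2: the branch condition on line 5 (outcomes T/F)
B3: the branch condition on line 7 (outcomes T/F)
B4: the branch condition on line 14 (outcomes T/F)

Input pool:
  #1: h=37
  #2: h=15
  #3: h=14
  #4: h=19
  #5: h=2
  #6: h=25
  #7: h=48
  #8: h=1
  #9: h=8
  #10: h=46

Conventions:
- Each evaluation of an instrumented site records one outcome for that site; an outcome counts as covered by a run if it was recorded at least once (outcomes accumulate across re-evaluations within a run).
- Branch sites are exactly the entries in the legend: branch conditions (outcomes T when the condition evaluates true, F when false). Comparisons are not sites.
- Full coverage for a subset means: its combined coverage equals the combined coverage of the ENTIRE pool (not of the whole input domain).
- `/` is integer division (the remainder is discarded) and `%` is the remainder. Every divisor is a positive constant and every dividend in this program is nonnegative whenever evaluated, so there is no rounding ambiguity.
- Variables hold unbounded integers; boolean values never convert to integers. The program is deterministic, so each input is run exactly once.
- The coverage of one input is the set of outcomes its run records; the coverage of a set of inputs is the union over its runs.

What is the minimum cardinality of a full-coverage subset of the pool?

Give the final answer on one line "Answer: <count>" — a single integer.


input #1, h=37: outcomes B1=T, B4=F
input #2, h=15: outcomes B1=F, B2=T, B3=F, B4=T
input #3, h=14: outcomes B1=F, B2=T, B3=F, B4=T
input #4, h=19: outcomes B1=F, B2=T, B3=F, B4=F
input #5, h=2: outcomes B1=F, B2=T, B3=F, B4=T
input #6, h=25: outcomes B1=T, B4=F
input #7, h=48: outcomes B1=T, B4=F
input #8, h=1: outcomes B1=F, B2=T, B3=F, B4=T
input #9, h=8: outcomes B1=F, B2=T, B3=F, B4=T
input #10, h=46: outcomes B1=T, B4=F
the full pool covers 6 outcomes: B1=T, B1=F, B2=T, B3=F, B4=T, B4=F
checked all size-1 subsets: none covers 6 outcomes (max 4/6)
the canonical winner is {1, 2}: size 2, full 6-outcome coverage, earliest index list among size-2 covers
Answer: 2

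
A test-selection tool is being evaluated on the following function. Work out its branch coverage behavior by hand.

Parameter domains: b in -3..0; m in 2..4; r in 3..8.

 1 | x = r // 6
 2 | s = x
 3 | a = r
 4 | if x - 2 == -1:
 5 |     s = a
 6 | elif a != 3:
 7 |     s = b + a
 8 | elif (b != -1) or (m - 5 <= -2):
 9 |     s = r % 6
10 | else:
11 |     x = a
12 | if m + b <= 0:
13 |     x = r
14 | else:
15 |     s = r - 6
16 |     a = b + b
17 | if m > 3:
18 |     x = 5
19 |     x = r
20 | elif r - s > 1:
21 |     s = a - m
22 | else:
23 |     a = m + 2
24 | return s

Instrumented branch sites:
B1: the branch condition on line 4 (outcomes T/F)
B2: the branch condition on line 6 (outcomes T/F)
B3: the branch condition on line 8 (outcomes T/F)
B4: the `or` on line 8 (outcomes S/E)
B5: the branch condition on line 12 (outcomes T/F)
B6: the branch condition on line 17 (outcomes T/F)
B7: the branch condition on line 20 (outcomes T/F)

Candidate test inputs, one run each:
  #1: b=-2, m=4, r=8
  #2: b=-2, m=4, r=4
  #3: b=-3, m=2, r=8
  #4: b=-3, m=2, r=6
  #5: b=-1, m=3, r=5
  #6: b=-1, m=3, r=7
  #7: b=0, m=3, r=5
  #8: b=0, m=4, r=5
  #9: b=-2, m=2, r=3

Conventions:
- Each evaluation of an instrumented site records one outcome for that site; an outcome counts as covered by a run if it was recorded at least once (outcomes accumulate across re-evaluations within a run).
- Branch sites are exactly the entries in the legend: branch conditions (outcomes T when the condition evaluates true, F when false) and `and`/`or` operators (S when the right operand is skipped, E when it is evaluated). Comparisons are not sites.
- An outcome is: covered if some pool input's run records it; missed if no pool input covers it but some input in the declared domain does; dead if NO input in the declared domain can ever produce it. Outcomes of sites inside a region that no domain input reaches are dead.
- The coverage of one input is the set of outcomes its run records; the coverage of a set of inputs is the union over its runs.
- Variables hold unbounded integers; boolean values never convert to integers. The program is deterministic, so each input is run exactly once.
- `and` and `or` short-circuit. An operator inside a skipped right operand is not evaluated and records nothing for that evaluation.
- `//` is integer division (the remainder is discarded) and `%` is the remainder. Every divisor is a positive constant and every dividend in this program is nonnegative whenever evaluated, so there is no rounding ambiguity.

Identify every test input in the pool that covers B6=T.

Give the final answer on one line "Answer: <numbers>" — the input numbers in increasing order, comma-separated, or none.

input #1 (b=-2, m=4, r=8): covers B6=T
input #2 (b=-2, m=4, r=4): covers B6=T
input #3 (b=-3, m=2, r=8): misses B6=T
input #4 (b=-3, m=2, r=6): misses B6=T
input #5 (b=-1, m=3, r=5): misses B6=T
input #6 (b=-1, m=3, r=7): misses B6=T
input #7 (b=0, m=3, r=5): misses B6=T
input #8 (b=0, m=4, r=5): covers B6=T
input #9 (b=-2, m=2, r=3): misses B6=T

Answer: 1, 2, 8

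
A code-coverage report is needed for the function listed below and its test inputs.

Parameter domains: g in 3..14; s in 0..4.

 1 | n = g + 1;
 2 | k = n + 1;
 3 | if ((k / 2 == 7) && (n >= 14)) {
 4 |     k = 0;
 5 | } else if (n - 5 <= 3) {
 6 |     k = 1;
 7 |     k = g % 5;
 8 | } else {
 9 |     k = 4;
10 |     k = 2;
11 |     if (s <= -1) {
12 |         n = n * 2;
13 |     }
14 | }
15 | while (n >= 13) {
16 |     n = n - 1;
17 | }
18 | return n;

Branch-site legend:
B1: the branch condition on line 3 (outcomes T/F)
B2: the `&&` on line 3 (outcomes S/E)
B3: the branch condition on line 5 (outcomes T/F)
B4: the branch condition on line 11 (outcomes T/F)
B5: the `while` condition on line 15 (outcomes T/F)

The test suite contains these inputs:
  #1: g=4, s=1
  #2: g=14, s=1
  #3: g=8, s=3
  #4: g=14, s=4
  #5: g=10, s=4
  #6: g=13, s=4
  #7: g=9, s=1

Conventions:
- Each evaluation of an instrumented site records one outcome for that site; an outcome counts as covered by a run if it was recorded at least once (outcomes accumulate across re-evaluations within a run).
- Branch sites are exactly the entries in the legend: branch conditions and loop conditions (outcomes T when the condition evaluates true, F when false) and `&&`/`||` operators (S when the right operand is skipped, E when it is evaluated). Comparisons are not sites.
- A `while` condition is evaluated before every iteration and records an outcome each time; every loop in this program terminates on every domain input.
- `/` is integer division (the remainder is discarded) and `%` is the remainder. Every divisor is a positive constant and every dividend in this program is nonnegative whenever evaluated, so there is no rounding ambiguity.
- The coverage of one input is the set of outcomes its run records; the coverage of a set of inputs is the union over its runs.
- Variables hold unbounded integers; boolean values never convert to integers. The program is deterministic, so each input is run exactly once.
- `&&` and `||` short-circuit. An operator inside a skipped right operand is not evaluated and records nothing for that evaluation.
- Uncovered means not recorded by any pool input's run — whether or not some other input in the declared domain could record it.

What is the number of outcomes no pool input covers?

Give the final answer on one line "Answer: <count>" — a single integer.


input #1, g=4, s=1: outcomes B1=F, B2=S, B3=T, B5=F
input #2, g=14, s=1: outcomes B1=F, B2=S, B3=F, B4=F, B5=T, B5=F
input #3, g=8, s=3: outcomes B1=F, B2=S, B3=F, B4=F, B5=F
input #4, g=14, s=4: outcomes B1=F, B2=S, B3=F, B4=F, B5=T, B5=F
input #5, g=10, s=4: outcomes B1=F, B2=S, B3=F, B4=F, B5=F
input #6, g=13, s=4: outcomes B1=T, B2=E, B5=T, B5=F
input #7, g=9, s=1: outcomes B1=F, B2=S, B3=F, B4=F, B5=F
union over the pool: B1=T, B1=F, B2=S, B2=E, B3=T, B3=F, B4=F, B5=T, B5=F
uncovered (1 of 10): B4=T
Answer: 1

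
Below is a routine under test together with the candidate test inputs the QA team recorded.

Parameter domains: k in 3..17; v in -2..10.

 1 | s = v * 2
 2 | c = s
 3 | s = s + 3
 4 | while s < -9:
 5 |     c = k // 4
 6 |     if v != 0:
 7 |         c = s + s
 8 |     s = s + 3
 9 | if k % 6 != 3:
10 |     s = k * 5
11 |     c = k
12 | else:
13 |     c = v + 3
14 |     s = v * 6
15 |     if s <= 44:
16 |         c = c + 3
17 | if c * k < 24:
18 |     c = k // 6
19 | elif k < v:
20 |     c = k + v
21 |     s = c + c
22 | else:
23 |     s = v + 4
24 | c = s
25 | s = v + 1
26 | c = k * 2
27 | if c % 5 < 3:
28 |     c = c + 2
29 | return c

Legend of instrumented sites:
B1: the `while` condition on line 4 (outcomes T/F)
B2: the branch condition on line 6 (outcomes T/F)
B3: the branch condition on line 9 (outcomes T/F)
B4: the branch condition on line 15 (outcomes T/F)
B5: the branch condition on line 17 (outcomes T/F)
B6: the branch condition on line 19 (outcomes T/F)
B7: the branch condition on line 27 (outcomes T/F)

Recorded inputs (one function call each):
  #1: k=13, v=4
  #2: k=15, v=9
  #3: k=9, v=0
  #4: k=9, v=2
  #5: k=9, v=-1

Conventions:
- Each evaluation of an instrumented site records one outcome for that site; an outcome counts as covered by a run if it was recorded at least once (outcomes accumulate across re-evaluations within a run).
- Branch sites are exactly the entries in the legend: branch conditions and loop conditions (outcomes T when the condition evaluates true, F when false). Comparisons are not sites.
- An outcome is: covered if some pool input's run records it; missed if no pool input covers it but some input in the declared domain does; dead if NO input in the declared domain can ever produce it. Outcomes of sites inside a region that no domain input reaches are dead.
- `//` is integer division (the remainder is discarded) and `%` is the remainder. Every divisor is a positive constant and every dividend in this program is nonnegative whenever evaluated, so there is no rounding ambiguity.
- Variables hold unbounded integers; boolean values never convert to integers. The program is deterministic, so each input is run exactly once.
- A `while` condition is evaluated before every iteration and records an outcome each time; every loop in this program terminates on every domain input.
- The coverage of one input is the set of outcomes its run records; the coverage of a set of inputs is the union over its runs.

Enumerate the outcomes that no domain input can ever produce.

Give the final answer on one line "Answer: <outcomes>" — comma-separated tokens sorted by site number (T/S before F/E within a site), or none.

checking every outcome against all 195 domain inputs:
  B1=T: zero occurrences over every domain input -> dead
  B2=T: zero occurrences over every domain input -> dead
  B2=F: zero occurrences over every domain input -> dead
  reachable outcomes have witnesses, e.g. B1=F (e.g. k=3, v=-2), B3=T (e.g. k=4, v=-2), B3=F (e.g. k=3, v=-2), B4=T (e.g. k=3, v=-2)

Answer: B1=T, B2=T, B2=F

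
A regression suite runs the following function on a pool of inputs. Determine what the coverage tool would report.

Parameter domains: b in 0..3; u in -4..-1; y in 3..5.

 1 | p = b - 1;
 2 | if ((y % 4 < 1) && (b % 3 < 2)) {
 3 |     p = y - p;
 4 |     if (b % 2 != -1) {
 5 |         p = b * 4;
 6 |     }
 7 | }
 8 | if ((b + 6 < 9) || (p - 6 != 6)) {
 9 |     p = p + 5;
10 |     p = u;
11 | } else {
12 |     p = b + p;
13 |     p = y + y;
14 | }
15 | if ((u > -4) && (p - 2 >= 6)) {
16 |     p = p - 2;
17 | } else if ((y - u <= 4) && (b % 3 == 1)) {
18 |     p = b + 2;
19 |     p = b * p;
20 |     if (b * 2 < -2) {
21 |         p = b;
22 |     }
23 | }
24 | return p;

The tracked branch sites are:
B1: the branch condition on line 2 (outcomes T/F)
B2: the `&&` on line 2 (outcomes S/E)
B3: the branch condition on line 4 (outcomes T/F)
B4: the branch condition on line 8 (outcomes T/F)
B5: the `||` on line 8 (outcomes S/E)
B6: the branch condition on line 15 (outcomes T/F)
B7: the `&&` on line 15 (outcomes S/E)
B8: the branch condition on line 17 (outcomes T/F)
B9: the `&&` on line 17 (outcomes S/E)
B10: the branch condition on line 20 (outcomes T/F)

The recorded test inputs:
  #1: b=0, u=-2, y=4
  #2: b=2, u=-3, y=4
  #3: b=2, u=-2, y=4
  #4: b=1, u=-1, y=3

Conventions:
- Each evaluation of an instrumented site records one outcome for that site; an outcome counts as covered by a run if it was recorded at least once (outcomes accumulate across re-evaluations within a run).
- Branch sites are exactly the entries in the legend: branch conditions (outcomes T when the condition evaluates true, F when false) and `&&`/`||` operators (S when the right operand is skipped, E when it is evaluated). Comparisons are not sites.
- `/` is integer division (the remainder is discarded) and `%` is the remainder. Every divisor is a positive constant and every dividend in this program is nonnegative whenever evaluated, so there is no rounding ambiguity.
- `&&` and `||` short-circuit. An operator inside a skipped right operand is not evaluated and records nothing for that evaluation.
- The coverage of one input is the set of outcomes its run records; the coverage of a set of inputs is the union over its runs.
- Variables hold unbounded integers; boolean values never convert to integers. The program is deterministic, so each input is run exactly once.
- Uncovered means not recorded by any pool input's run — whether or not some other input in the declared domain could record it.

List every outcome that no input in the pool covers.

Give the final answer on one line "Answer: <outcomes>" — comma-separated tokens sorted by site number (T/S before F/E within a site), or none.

#1 (b=0, u=-2, y=4) -> covered: B1=T, B2=E, B3=T, B4=T, B5=S, B6=F, B7=E, B8=F, B9=S
#2 (b=2, u=-3, y=4) -> covered: B1=F, B2=E, B4=T, B5=S, B6=F, B7=E, B8=F, B9=S
#3 (b=2, u=-2, y=4) -> covered: B1=F, B2=E, B4=T, B5=S, B6=F, B7=E, B8=F, B9=S
#4 (b=1, u=-1, y=3) -> covered: B1=F, B2=S, B4=T, B5=S, B6=F, B7=E, B8=T, B9=E, B10=F
union over the pool: B1=T, B1=F, B2=S, B2=E, B3=T, B4=T, B5=S, B6=F, B7=E, B8=T, B8=F, B9=S, B9=E, B10=F
uncovered (6 of 20): B3=F, B4=F, B5=E, B6=T, B7=S, B10=T

Answer: B3=F, B4=F, B5=E, B6=T, B7=S, B10=T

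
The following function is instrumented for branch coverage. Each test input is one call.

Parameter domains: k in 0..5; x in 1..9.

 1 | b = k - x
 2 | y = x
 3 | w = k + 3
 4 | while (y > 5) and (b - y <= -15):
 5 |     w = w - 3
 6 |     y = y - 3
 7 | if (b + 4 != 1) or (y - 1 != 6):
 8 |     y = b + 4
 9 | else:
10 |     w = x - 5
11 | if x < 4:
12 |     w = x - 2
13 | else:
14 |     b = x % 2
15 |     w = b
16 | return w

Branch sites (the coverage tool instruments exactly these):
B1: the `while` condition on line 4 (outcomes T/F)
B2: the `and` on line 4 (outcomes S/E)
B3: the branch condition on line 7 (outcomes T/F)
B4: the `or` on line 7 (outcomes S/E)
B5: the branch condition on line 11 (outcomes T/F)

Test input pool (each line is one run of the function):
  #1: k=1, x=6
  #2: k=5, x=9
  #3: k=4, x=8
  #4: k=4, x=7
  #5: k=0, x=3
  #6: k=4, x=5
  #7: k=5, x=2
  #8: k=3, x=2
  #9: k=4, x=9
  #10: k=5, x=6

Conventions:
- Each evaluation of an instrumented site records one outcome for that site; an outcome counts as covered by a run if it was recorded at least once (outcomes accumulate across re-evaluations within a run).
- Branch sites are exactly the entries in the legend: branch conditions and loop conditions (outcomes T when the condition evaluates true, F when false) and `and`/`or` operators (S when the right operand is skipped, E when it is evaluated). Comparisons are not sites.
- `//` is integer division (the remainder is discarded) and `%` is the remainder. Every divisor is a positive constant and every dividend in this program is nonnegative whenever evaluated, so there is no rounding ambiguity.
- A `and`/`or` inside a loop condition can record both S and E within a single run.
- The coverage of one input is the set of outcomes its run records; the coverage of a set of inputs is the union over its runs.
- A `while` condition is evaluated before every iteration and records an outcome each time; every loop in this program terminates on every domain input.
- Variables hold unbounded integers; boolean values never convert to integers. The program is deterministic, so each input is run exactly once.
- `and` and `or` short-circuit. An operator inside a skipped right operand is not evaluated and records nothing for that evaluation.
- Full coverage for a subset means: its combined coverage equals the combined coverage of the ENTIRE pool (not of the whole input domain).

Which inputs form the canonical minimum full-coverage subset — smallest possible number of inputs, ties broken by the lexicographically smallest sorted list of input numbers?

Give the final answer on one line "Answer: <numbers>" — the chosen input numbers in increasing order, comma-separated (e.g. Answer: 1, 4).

input #1, k=1, x=6: outcomes B1=F, B2=E, B3=T, B4=S, B5=F
input #2, k=5, x=9: outcomes B1=F, B2=E, B3=T, B4=S, B5=F
input #3, k=4, x=8: outcomes B1=F, B2=E, B3=T, B4=S, B5=F
input #4, k=4, x=7: outcomes B1=F, B2=E, B3=F, B4=E, B5=F
input #5, k=0, x=3: outcomes B1=F, B2=S, B3=T, B4=E, B5=T
input #6, k=4, x=5: outcomes B1=F, B2=S, B3=T, B4=S, B5=F
input #7, k=5, x=2: outcomes B1=F, B2=S, B3=T, B4=S, B5=T
input #8, k=3, x=2: outcomes B1=F, B2=S, B3=T, B4=S, B5=T
input #9, k=4, x=9: outcomes B1=F, B2=E, B3=T, B4=S, B5=F
input #10, k=5, x=6: outcomes B1=F, B2=E, B3=T, B4=S, B5=F
pool-wide coverage (9 outcomes): B1=F, B2=S, B2=E, B3=T, B3=F, B4=S, B4=E, B5=T, B5=F
size 1 is not enough: best union over all size-1 subsets is 5/9
inputs {4, 7} (size 2) cover everything; no size-2 subset with a lexicographically smaller index list covers all 9

Answer: 4, 7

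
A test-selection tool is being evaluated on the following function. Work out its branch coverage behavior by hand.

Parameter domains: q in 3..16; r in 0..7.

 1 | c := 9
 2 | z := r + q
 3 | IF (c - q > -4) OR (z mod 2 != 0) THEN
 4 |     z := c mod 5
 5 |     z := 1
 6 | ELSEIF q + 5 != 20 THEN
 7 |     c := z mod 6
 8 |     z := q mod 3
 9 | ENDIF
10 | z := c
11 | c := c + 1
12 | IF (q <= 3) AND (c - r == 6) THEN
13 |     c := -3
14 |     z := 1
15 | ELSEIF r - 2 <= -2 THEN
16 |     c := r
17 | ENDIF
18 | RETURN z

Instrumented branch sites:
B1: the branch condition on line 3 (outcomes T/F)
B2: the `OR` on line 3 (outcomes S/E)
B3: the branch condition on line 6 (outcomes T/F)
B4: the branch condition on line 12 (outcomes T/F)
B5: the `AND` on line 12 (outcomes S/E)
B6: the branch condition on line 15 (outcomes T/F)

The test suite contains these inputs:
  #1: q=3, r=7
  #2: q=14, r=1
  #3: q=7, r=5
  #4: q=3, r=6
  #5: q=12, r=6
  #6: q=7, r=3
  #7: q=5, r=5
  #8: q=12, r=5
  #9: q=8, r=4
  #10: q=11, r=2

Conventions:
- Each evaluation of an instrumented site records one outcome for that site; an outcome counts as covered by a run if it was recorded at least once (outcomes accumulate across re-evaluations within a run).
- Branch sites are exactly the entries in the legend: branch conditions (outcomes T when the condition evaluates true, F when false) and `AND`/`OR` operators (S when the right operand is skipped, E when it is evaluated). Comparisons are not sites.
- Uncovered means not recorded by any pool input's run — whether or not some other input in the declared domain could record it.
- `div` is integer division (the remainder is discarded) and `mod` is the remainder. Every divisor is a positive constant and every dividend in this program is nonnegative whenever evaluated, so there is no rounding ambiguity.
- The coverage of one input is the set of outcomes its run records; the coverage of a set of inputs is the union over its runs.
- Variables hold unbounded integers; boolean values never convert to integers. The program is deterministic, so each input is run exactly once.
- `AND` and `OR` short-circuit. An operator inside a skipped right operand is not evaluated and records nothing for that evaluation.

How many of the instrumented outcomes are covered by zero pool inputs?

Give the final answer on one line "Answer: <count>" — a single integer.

run #1 (q=3, r=7) runs B2->S, B1->T, B5->E, B4->F, B6->F; records B1=T, B2=S, B4=F, B5=E, B6=F
run #2 (q=14, r=1) runs B2->E, B1->T, B5->S, B4->F, B6->F; records B1=T, B2=E, B4=F, B5=S, B6=F
run #3 (q=7, r=5) runs B2->S, B1->T, B5->S, B4->F, B6->F; records B1=T, B2=S, B4=F, B5=S, B6=F
run #4 (q=3, r=6) runs B2->S, B1->T, B5->E, B4->F, B6->F; records B1=T, B2=S, B4=F, B5=E, B6=F
run #5 (q=12, r=6) runs B2->S, B1->T, B5->S, B4->F, B6->F; records B1=T, B2=S, B4=F, B5=S, B6=F
run #6 (q=7, r=3) runs B2->S, B1->T, B5->S, B4->F, B6->F; records B1=T, B2=S, B4=F, B5=S, B6=F
run #7 (q=5, r=5) runs B2->S, B1->T, B5->S, B4->F, B6->F; records B1=T, B2=S, B4=F, B5=S, B6=F
run #8 (q=12, r=5) runs B2->S, B1->T, B5->S, B4->F, B6->F; records B1=T, B2=S, B4=F, B5=S, B6=F
run #9 (q=8, r=4) runs B2->S, B1->T, B5->S, B4->F, B6->F; records B1=T, B2=S, B4=F, B5=S, B6=F
run #10 (q=11, r=2) runs B2->S, B1->T, B5->S, B4->F, B6->F; records B1=T, B2=S, B4=F, B5=S, B6=F
union over the pool: B1=T, B2=S, B2=E, B4=F, B5=S, B5=E, B6=F
uncovered (5 of 12): B1=F, B3=T, B3=F, B4=T, B6=T

Answer: 5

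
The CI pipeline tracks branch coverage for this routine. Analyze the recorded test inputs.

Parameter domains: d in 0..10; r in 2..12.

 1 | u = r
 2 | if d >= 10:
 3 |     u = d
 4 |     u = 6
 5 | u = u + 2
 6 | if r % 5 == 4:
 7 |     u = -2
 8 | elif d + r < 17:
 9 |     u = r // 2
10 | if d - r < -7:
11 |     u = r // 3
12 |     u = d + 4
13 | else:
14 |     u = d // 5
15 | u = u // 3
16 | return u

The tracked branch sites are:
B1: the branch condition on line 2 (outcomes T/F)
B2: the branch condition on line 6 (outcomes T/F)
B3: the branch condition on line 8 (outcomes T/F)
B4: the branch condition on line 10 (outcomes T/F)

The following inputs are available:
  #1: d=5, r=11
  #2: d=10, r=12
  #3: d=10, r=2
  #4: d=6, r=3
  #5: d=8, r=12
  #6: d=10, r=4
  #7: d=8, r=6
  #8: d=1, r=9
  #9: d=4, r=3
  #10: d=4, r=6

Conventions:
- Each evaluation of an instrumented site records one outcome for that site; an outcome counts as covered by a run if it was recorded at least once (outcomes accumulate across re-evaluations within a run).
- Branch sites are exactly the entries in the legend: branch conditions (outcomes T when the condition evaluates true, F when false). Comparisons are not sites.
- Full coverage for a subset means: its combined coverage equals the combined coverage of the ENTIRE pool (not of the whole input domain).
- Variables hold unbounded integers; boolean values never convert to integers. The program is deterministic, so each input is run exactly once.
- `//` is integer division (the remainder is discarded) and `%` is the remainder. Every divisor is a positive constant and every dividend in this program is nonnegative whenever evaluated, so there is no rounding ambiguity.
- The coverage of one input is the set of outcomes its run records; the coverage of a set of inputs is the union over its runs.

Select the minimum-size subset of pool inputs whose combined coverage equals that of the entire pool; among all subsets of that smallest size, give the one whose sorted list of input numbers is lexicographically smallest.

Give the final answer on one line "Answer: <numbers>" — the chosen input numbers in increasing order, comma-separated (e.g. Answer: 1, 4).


#1 (d=5, r=11) -> B1->F, B2->F, B3->T, B4->F; covered: B1=F, B2=F, B3=T, B4=F
#2 (d=10, r=12) -> B1->T, B2->F, B3->F, B4->F; covered: B1=T, B2=F, B3=F, B4=F
#3 (d=10, r=2) -> B1->T, B2->F, B3->T, B4->F; covered: B1=T, B2=F, B3=T, B4=F
#4 (d=6, r=3) -> B1->F, B2->F, B3->T, B4->F; covered: B1=F, B2=F, B3=T, B4=F
#5 (d=8, r=12) -> B1->F, B2->F, B3->F, B4->F; covered: B1=F, B2=F, B3=F, B4=F
#6 (d=10, r=4) -> B1->T, B2->T, B4->F; covered: B1=T, B2=T, B4=F
#7 (d=8, r=6) -> B1->F, B2->F, B3->T, B4->F; covered: B1=F, B2=F, B3=T, B4=F
#8 (d=1, r=9) -> B1->F, B2->T, B4->T; covered: B1=F, B2=T, B4=T
#9 (d=4, r=3) -> B1->F, B2->F, B3->T, B4->F; covered: B1=F, B2=F, B3=T, B4=F
#10 (d=4, r=6) -> B1->F, B2->F, B3->T, B4->F; covered: B1=F, B2=F, B3=T, B4=F
the full pool covers 8 outcomes: B1=T, B1=F, B2=T, B2=F, B3=T, B3=F, B4=T, B4=F
size 1 is not enough: best union over all size-1 subsets is 4/8
size 2 is not enough: best union over all size-2 subsets is 7/8
at size 3, {1, 2, 8} reaches all 8 outcomes; every lexicographically earlier size-3 subset fails
Answer: 1, 2, 8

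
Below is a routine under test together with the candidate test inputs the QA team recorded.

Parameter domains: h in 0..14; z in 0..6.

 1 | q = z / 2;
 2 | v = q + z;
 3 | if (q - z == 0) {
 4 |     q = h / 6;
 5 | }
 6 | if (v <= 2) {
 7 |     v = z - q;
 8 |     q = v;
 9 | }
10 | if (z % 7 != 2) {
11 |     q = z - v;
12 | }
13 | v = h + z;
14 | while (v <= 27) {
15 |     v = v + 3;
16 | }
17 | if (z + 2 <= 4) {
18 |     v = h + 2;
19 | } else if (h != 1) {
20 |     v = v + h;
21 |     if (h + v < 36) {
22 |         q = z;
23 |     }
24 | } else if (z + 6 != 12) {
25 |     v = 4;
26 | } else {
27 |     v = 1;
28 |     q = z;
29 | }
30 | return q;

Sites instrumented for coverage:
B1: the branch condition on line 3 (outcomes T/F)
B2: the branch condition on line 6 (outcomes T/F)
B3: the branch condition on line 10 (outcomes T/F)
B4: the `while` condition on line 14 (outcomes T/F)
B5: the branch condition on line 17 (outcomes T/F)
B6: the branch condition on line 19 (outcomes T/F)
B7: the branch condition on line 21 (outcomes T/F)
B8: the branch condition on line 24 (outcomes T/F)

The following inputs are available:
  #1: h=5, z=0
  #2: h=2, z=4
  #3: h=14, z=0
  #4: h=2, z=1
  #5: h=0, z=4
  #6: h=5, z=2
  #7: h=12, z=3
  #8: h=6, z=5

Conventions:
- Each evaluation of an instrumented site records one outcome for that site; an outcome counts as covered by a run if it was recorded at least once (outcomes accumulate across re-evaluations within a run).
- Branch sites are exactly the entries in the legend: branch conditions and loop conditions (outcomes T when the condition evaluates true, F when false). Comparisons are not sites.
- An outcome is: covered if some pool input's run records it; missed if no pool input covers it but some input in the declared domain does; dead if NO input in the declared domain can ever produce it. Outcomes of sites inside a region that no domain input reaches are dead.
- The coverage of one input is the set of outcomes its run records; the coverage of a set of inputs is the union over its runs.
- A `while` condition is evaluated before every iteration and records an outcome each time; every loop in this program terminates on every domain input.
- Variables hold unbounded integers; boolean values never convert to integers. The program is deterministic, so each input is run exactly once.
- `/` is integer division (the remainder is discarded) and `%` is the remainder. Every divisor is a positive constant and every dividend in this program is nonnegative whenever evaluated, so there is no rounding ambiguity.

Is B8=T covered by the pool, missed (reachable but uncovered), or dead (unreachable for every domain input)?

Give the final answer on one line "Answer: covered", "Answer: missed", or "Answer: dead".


no pool input records B8=T
but domain input (h=1, z=3) does record it -> reachable, so missed
Answer: missed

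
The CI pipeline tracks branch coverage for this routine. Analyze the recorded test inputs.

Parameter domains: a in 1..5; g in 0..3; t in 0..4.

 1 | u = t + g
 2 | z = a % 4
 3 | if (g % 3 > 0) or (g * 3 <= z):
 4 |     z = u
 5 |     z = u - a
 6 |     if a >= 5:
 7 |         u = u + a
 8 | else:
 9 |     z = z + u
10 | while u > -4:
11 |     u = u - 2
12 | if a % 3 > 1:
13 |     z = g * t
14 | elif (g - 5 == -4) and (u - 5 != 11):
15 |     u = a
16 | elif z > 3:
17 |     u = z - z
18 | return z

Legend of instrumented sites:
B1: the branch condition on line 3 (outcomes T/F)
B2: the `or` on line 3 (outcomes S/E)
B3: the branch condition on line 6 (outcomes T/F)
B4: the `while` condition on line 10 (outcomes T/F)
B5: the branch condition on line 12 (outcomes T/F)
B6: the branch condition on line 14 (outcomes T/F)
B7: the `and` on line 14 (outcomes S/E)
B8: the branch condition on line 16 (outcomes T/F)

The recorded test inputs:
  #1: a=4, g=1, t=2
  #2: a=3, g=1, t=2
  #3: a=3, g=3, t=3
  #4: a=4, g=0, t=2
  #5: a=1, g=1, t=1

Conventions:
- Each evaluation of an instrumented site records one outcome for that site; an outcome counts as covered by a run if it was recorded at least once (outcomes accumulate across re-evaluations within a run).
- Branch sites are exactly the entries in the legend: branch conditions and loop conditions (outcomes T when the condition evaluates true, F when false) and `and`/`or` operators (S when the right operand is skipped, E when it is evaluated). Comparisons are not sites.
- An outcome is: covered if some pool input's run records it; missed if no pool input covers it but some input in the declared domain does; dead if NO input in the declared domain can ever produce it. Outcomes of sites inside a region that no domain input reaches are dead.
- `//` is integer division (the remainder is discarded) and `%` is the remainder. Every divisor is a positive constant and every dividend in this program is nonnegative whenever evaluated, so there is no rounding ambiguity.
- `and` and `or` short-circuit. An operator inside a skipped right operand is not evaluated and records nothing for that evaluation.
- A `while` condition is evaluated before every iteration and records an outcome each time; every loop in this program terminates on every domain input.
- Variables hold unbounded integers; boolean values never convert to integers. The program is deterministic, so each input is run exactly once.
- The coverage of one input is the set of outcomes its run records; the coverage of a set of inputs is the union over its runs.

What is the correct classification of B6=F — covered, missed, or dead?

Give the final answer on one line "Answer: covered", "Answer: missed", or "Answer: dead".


B6=F is recorded by pool input(s) 3, 4 -> covered
Answer: covered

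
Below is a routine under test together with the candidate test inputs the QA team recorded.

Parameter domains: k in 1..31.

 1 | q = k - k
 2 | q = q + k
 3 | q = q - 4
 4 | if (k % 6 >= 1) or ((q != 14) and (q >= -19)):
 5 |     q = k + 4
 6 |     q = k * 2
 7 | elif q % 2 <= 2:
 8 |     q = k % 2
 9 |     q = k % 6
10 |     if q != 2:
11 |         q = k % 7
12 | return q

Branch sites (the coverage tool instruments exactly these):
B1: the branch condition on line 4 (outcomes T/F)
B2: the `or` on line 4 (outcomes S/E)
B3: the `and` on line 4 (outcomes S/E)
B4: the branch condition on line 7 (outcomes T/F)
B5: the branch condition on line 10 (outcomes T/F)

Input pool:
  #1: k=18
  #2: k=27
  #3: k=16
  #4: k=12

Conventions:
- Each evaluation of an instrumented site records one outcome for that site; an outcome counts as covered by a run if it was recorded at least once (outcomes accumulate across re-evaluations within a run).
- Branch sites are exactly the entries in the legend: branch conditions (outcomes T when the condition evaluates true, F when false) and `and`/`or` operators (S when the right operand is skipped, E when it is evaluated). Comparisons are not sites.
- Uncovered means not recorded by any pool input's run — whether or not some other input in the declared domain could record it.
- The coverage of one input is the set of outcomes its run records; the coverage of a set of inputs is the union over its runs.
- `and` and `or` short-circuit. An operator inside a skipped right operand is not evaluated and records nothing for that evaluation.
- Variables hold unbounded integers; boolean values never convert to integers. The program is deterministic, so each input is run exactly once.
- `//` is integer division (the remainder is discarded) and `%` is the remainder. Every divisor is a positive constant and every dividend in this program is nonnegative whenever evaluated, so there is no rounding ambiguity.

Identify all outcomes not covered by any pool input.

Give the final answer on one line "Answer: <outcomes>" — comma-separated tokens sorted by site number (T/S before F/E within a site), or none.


test 1 (k=18) fires B2->E, B3->S, B1->F, B4->T, B5->T; hits B1=F, B2=E, B3=S, B4=T, B5=T
test 2 (k=27) fires B2->S, B1->T; hits B1=T, B2=S
test 3 (k=16) fires B2->S, B1->T; hits B1=T, B2=S
test 4 (k=12) fires B2->E, B3->E, B1->T; hits B1=T, B2=E, B3=E
union over the pool: B1=T, B1=F, B2=S, B2=E, B3=S, B3=E, B4=T, B5=T
uncovered (2 of 10): B4=F, B5=F
Answer: B4=F, B5=F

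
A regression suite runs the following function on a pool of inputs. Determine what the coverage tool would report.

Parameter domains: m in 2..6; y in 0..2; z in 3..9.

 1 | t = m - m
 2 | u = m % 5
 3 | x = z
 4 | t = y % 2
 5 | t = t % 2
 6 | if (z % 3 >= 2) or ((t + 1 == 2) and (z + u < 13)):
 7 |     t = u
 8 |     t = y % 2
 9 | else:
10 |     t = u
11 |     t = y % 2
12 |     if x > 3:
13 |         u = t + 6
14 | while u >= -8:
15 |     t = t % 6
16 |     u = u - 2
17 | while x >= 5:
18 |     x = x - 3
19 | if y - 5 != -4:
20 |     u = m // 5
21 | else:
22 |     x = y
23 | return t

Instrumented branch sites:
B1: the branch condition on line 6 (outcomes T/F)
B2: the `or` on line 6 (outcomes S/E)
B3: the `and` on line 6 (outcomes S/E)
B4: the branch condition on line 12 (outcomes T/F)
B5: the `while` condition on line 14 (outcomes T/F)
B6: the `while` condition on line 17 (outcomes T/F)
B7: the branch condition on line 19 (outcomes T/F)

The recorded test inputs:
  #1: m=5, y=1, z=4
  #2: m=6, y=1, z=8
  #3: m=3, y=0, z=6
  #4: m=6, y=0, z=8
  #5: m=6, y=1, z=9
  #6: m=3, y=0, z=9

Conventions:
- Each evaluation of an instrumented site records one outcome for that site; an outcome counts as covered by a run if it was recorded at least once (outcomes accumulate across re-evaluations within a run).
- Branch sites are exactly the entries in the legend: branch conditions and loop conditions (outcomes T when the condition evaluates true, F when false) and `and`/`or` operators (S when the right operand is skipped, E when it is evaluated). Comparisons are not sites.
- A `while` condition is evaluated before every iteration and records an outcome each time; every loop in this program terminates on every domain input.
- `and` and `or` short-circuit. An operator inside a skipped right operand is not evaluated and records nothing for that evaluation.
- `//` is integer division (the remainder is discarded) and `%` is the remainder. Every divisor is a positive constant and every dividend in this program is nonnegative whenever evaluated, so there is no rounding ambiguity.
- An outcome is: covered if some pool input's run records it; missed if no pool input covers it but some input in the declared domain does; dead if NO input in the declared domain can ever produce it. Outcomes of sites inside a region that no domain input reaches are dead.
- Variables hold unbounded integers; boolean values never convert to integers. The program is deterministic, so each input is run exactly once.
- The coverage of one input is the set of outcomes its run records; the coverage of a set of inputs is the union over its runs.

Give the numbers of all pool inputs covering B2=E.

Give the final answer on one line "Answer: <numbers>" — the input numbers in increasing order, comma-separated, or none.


input #1 (m=5, y=1, z=4): hits B2=E
input #2 (m=6, y=1, z=8): never hits B2=E
input #3 (m=3, y=0, z=6): hits B2=E
input #4 (m=6, y=0, z=8): never hits B2=E
input #5 (m=6, y=1, z=9): hits B2=E
input #6 (m=3, y=0, z=9): hits B2=E
Answer: 1, 3, 5, 6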